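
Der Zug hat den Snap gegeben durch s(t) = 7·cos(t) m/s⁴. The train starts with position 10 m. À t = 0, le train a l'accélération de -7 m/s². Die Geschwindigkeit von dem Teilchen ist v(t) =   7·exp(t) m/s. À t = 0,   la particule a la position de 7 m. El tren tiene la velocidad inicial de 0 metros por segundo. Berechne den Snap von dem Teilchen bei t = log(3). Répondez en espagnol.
Partiendo de la velocidad v(t) = 7·exp(t), tomamos 3 derivadas. La derivada de la velocidad da la aceleración: a(t) = 7·exp(t). Derivando la aceleración, obtenemos la sacudida: j(t) = 7·exp(t). Tomando d/dt de j(t), encontramos s(t) = 7·exp(t). Usando s(t) = 7·exp(t) y sustituyendo t = log(3), encontramos s = 21.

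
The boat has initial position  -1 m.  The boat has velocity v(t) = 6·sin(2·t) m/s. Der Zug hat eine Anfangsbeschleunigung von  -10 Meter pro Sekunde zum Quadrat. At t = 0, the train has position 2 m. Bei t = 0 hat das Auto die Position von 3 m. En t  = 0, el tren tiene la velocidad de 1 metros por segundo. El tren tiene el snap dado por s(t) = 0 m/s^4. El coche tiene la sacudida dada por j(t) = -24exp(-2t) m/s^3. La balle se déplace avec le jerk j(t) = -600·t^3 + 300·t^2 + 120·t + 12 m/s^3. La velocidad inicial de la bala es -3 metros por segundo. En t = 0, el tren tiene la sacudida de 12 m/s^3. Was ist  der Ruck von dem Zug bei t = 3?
Wir müssen das Integral unserer Gleichung für den Snap s(t) = 0 1-mal finden. Mit ∫s(t)dt und Anwendung von j(0) = 12, finden wir j(t) = 12. Aus der Gleichung für den Ruck j(t) = 12, setzen wir t = 3 ein und erhalten j = 12.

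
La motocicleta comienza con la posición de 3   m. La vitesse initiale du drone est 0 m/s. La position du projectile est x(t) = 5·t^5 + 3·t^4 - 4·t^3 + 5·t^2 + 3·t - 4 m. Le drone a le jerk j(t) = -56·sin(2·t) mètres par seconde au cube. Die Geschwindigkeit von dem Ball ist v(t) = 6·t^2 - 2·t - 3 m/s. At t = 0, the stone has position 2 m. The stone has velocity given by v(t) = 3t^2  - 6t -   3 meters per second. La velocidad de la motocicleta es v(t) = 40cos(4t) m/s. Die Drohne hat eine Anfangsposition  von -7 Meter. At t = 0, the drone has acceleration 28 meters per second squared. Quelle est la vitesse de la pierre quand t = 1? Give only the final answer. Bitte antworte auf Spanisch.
La velocidad en t = 1 es v = -6.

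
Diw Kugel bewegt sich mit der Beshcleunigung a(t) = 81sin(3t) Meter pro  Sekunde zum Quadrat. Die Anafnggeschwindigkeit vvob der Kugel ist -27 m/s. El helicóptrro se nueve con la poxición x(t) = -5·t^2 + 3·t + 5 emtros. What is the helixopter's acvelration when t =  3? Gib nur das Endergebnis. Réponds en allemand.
Bei t = 3, a = -10.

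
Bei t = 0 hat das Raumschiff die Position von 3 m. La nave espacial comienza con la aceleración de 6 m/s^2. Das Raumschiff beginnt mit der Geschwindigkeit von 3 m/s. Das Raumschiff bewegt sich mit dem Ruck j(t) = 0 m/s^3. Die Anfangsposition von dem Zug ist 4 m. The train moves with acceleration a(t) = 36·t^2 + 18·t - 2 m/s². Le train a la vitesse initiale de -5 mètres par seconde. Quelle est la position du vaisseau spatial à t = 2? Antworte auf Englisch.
To find the answer, we compute 3 integrals of j(t) = 0. The antiderivative of jerk, with a(0) = 6, gives acceleration: a(t) = 6. Integrating acceleration and using the initial condition v(0) = 3, we get v(t) = 6·t + 3. Integrating velocity and using the initial condition x(0) = 3, we get x(t) = 3·t^2 + 3·t + 3. We have position x(t) = 3·t^2 + 3·t + 3. Substituting t = 2: x(2) = 21.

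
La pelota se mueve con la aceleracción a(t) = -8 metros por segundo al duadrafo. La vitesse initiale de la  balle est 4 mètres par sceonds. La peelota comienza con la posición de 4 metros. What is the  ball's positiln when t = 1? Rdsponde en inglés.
We need to integrate our acceleration equation a(t) = -8 2 times. Integrating acceleration and using the initial condition v(0) = 4, we get v(t) = 4 - 8·t. The integral of velocity, with x(0) = 4, gives position: x(t) = -4·t^2 + 4·t + 4. From the given position equation x(t) = -4·t^2 + 4·t + 4, we substitute t = 1 to get x = 4.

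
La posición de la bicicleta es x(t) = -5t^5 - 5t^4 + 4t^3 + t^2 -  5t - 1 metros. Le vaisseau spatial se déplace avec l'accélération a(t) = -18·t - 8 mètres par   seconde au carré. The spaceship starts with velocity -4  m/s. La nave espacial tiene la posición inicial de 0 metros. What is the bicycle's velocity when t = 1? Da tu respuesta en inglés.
To solve this, we need to take 1 derivative of our position equation x(t) = -5·t^5 - 5·t^4 + 4·t^3 + t^2 - 5·t - 1. The derivative of position gives velocity: v(t) = -25·t^4 - 20·t^3 + 12·t^2 + 2·t - 5. From the given velocity equation v(t) = -25·t^4 - 20·t^3 + 12·t^2 + 2·t - 5, we substitute t = 1 to get v = -36.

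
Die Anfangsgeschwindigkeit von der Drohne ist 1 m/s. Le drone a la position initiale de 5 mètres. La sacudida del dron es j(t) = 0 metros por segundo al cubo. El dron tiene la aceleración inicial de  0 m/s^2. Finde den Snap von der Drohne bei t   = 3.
Wir müssen unsere Gleichung für den Ruck j(t) = 0 1-mal ableiten. Mit d/dt von j(t) finden wir s(t) = 0. Wir haben den Snap s(t) = 0. Durch Einsetzen von t = 3: s(3) = 0.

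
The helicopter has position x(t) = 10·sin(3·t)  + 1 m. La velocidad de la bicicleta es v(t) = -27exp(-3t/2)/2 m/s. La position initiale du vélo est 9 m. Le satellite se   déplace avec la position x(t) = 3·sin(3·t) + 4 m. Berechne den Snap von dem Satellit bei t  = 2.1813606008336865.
Wir müssen unsere Gleichung für die Position x(t) = 3·sin(3·t) + 4 4-mal ableiten. Durch Ableiten von der Position erhalten wir die Geschwindigkeit: v(t) = 9·cos(3·t). Mit d/dt von v(t) finden wir a(t) = -27·sin(3·t). Durch Ableiten von der Beschleunigung erhalten wir den Ruck: j(t) = -81·cos(3·t). Durch Ableiten von dem Ruck erhalten wir den Snap: s(t) = 243·sin(3·t). Aus der Gleichung für den Snap s(t) = 243·sin(3·t), setzen wir t = 2.1813606008336865 ein und erhalten s = 62.6810754525446.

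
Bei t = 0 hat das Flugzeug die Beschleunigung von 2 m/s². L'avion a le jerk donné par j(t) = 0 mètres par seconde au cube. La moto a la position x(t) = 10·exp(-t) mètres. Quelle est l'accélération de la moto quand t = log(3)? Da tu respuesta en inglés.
To solve this, we need to take 2 derivatives of our position equation x(t) = 10·exp(-t). The derivative of position gives velocity: v(t) = -10·exp(-t). The derivative of velocity gives acceleration: a(t) = 10·exp(-t). From the given acceleration equation a(t) = 10·exp(-t), we substitute t = log(3) to get a = 10/3.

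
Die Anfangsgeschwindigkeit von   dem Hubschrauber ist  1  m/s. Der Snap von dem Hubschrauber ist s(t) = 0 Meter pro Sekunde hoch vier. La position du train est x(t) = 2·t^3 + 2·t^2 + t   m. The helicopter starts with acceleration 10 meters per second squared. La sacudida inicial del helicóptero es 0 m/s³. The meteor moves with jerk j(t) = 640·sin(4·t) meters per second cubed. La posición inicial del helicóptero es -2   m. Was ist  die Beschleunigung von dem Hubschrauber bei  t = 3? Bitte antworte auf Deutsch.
Ausgehend von dem Snap s(t) = 0, nehmen wir 2 Integrale. Die Stammfunktion von dem Snap, mit j(0) = 0, ergibt den Ruck: j(t) = 0. Mit ∫j(t)dt und Anwendung von a(0) = 10, finden wir a(t) = 10. Mit a(t) = 10 und Einsetzen von t = 3, finden wir a = 10.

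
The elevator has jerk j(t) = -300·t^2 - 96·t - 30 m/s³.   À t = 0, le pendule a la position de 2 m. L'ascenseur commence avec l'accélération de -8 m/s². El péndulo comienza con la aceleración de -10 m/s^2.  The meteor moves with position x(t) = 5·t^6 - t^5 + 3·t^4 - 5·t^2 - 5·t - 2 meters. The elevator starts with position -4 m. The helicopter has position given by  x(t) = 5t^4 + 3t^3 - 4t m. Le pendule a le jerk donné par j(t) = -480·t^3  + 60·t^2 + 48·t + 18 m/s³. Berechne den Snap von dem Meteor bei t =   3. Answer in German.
Ausgehend von der Position x(t) = 5·t^6 - t^5 + 3·t^4 - 5·t^2 - 5·t - 2, nehmen wir 4 Ableitungen. Durch Ableiten von der Position erhalten wir die Geschwindigkeit: v(t) = 30·t^5 - 5·t^4 + 12·t^3 - 10·t - 5. Durch Ableiten von der Geschwindigkeit erhalten wir die Beschleunigung: a(t) = 150·t^4 - 20·t^3 + 36·t^2 - 10. Mit d/dt von a(t) finden wir j(t) = 600·t^3 - 60·t^2 + 72·t. Durch Ableiten von dem Ruck erhalten wir den Snap: s(t) = 1800·t^2 - 120·t + 72. Aus der Gleichung für den Snap s(t) = 1800·t^2 - 120·t + 72, setzen wir t = 3 ein und erhalten s = 15912.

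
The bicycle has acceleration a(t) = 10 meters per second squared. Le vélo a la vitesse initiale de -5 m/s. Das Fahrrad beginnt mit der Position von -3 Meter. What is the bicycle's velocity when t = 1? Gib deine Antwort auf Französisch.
Pour résoudre ceci, nous devons prendre 1 primitive de notre équation de l'accélération a(t) = 10. En prenant ∫a(t)dt et en appliquant v(0) = -5, nous trouvons v(t) = 10·t - 5. Nous avons la vitesse v(t) = 10·t - 5. En substituant t = 1: v(1) = 5.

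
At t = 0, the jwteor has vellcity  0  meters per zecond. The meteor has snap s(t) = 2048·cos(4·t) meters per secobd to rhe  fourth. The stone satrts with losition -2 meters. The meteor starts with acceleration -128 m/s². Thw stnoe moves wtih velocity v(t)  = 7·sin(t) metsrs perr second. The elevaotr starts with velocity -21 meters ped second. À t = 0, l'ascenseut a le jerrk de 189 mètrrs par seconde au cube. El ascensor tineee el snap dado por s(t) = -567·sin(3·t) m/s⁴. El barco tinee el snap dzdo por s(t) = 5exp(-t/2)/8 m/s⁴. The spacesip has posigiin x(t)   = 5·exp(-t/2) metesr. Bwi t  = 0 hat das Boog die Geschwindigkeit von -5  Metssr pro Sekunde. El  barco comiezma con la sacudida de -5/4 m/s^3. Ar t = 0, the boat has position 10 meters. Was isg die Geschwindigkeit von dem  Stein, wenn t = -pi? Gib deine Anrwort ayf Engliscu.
Using v(t) = 7·sin(t) and substituting t = -pi, we find v = 0.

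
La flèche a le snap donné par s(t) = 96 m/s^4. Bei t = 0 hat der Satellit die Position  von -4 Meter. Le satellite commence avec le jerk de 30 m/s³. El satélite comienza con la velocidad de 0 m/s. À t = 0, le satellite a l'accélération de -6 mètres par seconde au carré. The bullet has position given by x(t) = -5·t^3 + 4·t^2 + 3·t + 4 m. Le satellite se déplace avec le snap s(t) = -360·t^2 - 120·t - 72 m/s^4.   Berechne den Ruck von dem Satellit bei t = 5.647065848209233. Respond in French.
Nous devons trouver la primitive de notre équation du snap s(t) = -360·t^2 - 120·t - 72 1 fois. En intégrant le snap et en utilisant la condition initiale j(0) = 30, nous obtenons j(t) = -120·t^3 - 60·t^2 - 72·t + 30. Nous avons le jerk j(t) = -120·t^3 - 60·t^2 - 72·t + 30. En substituant t = 5.647065848209233: j(5.647065848209233) = -23899.7028450936.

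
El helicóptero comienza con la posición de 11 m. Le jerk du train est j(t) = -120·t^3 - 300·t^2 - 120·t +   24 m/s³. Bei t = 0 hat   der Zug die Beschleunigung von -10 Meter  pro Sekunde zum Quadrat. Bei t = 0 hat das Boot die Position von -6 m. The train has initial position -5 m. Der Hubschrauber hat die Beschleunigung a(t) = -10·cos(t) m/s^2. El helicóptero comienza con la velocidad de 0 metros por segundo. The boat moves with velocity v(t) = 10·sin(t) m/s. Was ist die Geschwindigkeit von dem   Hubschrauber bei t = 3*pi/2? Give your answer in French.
En partant de l'accélération a(t) = -10·cos(t), nous prenons 1 primitive. La primitive de l'accélération, avec v(0) = 0, donne la vitesse: v(t) = -10·sin(t). De l'équation de la vitesse v(t) = -10·sin(t), nous substituons t = 3*pi/2 pour obtenir v = 10.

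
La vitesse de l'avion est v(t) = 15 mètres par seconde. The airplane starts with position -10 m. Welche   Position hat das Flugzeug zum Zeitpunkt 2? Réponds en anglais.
To find the answer, we compute 1 integral of v(t) = 15. Taking ∫v(t)dt and applying x(0) = -10, we find x(t) = 15·t - 10. Using x(t) = 15·t - 10 and substituting t = 2, we find x = 20.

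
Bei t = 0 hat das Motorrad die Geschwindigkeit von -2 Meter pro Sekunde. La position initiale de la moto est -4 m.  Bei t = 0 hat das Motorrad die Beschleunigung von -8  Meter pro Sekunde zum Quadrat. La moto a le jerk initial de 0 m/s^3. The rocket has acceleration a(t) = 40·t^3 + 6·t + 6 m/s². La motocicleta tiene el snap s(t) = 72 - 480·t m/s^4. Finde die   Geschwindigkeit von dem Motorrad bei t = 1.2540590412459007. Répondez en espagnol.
Para resolver esto, necesitamos tomar 3 integrales de nuestra ecuación del snap s(t) = 72 - 480·t. Integrando el snap y usando la condición inicial j(0) = 0, obtenemos j(t) = 24·t·(3 - 10·t). La antiderivada de la sacudida, con a(0) = -8, da la aceleración: a(t) = -80·t^3 + 36·t^2 - 8. La integral de la aceleración, con v(0) = -2, da la velocidad: v(t) = -20·t^4 + 12·t^3 - 8·t - 2. Usando v(t) = -20·t^4 + 12·t^3 - 8·t - 2 y sustituyendo t = 1.2540590412459007, encontramos v = -37.8313551488324.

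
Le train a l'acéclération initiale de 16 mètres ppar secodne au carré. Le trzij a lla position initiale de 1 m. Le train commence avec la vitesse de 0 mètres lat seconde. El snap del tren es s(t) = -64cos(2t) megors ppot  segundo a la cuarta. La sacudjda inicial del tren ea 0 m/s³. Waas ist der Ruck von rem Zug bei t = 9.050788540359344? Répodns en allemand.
Wir müssen unsere Gleichung für den Snap s(t) = -64·cos(2·t) 1-mal integrieren. Das Integral von dem Snap ist der Ruck. Mit j(0) = 0 erhalten wir j(t) = -32·sin(2·t). Wir haben den Ruck j(t) = -32·sin(2·t). Durch Einsetzen von t = 9.050788540359344: j(9.050788540359344) = 21.7650722905781.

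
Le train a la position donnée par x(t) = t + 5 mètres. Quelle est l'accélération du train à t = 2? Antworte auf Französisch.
En partant de la position x(t) = t + 5, nous prenons 2 dérivées. En dérivant la position, nous obtenons la vitesse: v(t) = 1. La dérivée de la vitesse donne l'accélération: a(t) = 0. De l'équation de l'accélération a(t) = 0, nous substituons t = 2 pour obtenir a = 0.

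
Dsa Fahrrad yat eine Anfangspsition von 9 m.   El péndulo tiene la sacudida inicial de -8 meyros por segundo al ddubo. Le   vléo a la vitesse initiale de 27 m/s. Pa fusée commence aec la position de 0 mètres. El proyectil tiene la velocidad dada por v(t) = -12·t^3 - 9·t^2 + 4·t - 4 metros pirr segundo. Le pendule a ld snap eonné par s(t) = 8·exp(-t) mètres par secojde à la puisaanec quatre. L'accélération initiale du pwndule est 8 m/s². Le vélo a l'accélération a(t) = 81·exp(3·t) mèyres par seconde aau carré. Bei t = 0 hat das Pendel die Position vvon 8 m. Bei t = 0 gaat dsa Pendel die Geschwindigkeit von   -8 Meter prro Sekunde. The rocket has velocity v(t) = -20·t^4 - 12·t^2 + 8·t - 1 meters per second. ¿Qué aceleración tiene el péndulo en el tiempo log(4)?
Partiendo del snap s(t) = 8·exp(-t), tomamos 2 integrales. La integral del snap, con j(0) = -8, da la sacudida: j(t) = -8·exp(-t). La integral de la sacudida, con a(0) = 8, da la aceleración: a(t) = 8·exp(-t). Tenemos la aceleración a(t) = 8·exp(-t). Sustituyendo t = log(4): a(log(4)) = 2.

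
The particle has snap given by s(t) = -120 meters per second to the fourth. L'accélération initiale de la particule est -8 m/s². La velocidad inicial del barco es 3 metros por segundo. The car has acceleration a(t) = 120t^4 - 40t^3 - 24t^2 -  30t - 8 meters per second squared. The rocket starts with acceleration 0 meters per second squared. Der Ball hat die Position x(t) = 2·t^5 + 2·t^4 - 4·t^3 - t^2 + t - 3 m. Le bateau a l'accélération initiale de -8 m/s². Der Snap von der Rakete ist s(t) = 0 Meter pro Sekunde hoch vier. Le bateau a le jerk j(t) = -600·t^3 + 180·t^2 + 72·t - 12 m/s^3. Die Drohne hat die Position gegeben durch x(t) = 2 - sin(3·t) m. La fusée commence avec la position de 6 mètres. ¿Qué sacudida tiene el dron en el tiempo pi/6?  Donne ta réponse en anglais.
Starting from position x(t) = 2 - sin(3·t), we take 3 derivatives. Differentiating position, we get velocity: v(t) = -3·cos(3·t). Taking d/dt of v(t), we find a(t) = 9·sin(3·t). Taking d/dt of a(t), we find j(t) = 27·cos(3·t). Using j(t) = 27·cos(3·t) and substituting t = pi/6, we find j = 0.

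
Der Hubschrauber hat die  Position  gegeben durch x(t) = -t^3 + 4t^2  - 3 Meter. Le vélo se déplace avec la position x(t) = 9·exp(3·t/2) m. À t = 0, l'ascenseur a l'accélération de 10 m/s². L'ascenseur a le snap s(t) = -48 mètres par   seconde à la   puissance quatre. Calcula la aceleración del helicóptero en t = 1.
Para resolver esto, necesitamos tomar 2 derivadas de nuestra ecuación de la posición x(t) = -t^3 + 4·t^2 - 3. La derivada de la posición da la velocidad: v(t) = -3·t^2 + 8·t. La derivada de la velocidad da la aceleración: a(t) = 8 - 6·t. Usando a(t) = 8 - 6·t y sustituyendo t = 1, encontramos a = 2.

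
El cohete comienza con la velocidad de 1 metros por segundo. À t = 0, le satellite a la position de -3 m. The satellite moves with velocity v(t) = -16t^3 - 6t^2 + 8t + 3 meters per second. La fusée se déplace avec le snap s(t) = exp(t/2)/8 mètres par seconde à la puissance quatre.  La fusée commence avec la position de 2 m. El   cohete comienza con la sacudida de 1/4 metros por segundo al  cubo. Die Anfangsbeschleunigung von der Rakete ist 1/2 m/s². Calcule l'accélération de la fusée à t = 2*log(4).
En partant du snap s(t) = exp(t/2)/8, nous prenons 2 intégrales. En intégrant le snap et en utilisant la condition initiale j(0) = 1/4, nous obtenons j(t) = exp(t/2)/4. En intégrant le jerk et en utilisant la condition initiale a(0) = 1/2, nous obtenons a(t) = exp(t/2)/2. Nous avons l'accélération a(t) = exp(t/2)/2. En substituant t = 2*log(4): a(2*log(4)) = 2.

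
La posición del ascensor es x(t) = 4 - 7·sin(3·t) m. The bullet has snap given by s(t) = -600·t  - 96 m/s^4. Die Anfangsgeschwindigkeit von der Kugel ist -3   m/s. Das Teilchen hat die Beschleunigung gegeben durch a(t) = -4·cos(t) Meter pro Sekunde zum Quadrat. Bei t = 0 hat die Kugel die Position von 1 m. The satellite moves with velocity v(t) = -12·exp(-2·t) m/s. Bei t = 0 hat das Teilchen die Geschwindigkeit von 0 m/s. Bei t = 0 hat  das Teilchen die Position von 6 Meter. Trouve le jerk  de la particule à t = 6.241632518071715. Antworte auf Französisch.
Pour résoudre ceci, nous devons prendre 1 dérivée de notre équation de l'accélération a(t) = -4·cos(t). La dérivée de l'accélération donne le jerk: j(t) = 4·sin(t). En utilisant j(t) = 4·sin(t) et en substituant t = 6.241632518071715, nous trouvons j = -0.166163329580503.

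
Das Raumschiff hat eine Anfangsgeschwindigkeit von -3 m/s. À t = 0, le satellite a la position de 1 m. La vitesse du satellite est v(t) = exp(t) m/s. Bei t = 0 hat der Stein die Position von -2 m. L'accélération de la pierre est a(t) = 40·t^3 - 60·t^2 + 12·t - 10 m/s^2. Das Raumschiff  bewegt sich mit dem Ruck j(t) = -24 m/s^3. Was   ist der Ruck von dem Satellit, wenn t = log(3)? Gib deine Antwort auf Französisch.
En partant de la vitesse v(t) = exp(t), nous prenons 2 dérivées. En prenant d/dt de v(t), nous trouvons a(t) = exp(t). En dérivant l'accélération, nous obtenons le jerk: j(t) = exp(t). Nous avons le jerk j(t) = exp(t). En substituant t = log(3): j(log(3)) = 3.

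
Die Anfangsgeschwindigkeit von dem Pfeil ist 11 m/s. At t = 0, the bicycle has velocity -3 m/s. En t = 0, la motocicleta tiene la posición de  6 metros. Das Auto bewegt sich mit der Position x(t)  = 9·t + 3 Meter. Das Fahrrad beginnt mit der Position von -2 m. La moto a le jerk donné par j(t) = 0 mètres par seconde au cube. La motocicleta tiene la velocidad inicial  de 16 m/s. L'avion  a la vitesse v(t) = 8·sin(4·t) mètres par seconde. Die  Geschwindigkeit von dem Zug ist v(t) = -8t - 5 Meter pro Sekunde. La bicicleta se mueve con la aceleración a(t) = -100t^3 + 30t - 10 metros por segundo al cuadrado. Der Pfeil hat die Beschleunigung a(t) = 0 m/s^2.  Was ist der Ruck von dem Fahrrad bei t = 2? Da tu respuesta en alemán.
Wir müssen unsere Gleichung für die Beschleunigung a(t) = -100·t^3 + 30·t - 10 1-mal ableiten. Mit d/dt von a(t) finden wir j(t) = 30 - 300·t^2. Aus der Gleichung für den Ruck j(t) = 30 - 300·t^2, setzen wir t = 2 ein und erhalten j = -1170.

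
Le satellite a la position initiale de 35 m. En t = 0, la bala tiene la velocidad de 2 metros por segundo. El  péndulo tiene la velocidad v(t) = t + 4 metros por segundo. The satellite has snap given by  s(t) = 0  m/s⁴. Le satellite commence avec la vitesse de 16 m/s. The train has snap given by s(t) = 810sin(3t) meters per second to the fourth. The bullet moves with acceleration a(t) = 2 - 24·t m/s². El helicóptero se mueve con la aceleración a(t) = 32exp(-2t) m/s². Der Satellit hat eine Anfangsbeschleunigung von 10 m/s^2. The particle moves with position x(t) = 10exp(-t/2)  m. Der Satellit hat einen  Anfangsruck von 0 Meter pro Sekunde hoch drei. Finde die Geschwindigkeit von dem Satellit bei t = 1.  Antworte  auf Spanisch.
Para resolver esto, necesitamos tomar 3 antiderivadas de nuestra ecuación del snap s(t) = 0. La antiderivada del snap, con j(0) = 0, da la sacudida: j(t) = 0. Integrando la sacudida y usando la condición inicial a(0) = 10, obtenemos a(t) = 10. Tomando ∫a(t)dt y aplicando v(0) = 16, encontramos v(t) = 10·t + 16. Usando v(t) = 10·t + 16 y sustituyendo t = 1, encontramos v = 26.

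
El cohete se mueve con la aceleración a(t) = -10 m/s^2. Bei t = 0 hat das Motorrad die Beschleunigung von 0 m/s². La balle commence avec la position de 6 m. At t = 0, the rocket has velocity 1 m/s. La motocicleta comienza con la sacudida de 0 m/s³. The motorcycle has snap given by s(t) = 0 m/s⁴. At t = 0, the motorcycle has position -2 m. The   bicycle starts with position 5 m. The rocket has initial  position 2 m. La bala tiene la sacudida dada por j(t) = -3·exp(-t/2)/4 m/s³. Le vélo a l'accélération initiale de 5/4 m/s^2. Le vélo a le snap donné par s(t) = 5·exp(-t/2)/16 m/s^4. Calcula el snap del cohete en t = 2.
Para resolver esto, necesitamos tomar 2 derivadas de nuestra ecuación de la aceleración a(t) = -10. Tomando d/dt de a(t), encontramos j(t) = 0. Tomando d/dt de j(t), encontramos s(t) = 0. Tenemos el snap s(t) = 0. Sustituyendo t = 2: s(2) = 0.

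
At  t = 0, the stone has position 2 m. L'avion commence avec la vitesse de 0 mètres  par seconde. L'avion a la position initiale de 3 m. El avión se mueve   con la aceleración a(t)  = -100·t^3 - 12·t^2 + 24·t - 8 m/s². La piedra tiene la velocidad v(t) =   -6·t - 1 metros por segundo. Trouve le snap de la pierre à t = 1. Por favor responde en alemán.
Ausgehend von der Geschwindigkeit v(t) = -6·t - 1, nehmen wir 3 Ableitungen. Die Ableitung von der Geschwindigkeit ergibt die Beschleunigung: a(t) = -6. Mit d/dt von a(t) finden wir j(t) = 0. Durch Ableiten von dem Ruck erhalten wir den Snap: s(t) = 0. Mit s(t) = 0 und Einsetzen von t = 1, finden wir s = 0.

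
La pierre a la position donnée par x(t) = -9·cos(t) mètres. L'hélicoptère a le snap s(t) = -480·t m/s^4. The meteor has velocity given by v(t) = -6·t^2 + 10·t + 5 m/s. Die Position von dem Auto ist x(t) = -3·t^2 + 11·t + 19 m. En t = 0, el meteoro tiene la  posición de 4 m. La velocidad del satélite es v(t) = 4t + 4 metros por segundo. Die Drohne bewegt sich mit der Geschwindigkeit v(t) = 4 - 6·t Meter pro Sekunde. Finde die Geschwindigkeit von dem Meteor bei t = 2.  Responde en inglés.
From the given velocity equation v(t) = -6·t^2 + 10·t + 5, we substitute t = 2 to get v = 1.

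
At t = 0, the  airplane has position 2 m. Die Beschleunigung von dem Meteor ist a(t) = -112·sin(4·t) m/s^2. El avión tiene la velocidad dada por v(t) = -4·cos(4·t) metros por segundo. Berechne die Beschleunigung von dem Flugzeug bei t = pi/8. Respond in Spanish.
Partiendo de la velocidad v(t) = -4·cos(4·t), tomamos 1 derivada. La derivada de la velocidad da la aceleración: a(t) = 16·sin(4·t). De la ecuación de la aceleración a(t) = 16·sin(4·t), sustituimos t = pi/8 para obtener a = 16.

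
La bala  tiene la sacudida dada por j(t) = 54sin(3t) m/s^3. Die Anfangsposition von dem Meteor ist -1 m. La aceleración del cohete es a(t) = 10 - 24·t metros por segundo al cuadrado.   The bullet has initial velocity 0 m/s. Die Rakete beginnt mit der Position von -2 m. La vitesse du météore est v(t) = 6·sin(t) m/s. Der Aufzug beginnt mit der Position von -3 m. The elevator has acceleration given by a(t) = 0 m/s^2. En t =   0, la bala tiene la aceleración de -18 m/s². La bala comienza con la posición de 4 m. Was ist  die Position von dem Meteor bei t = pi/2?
Um dies zu lösen, müssen wir 1 Integral unserer Gleichung für die Geschwindigkeit v(t) = 6·sin(t) finden. Durch Integration von der Geschwindigkeit und Verwendung der Anfangsbedingung x(0) = -1, erhalten wir x(t) = 5 - 6·cos(t). Wir haben die Position x(t) = 5 - 6·cos(t). Durch Einsetzen von t = pi/2: x(pi/2) = 5.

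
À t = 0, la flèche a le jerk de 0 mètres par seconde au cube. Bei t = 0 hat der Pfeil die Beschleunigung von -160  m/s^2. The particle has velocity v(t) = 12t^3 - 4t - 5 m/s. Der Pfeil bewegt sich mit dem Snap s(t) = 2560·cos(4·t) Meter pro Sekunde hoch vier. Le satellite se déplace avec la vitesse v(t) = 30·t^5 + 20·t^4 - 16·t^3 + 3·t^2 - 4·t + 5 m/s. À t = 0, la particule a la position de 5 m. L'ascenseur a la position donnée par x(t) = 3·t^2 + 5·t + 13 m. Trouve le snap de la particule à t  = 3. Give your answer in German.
Wir müssen unsere Gleichung für die Geschwindigkeit v(t) = 12·t^3 - 4·t - 5 3-mal ableiten. Durch Ableiten von der Geschwindigkeit erhalten wir die Beschleunigung: a(t) = 36·t^2 - 4. Durch Ableiten von der Beschleunigung erhalten wir den Ruck: j(t) = 72·t. Mit d/dt von j(t) finden wir s(t) = 72. Mit s(t) = 72 und Einsetzen von t = 3, finden wir s = 72.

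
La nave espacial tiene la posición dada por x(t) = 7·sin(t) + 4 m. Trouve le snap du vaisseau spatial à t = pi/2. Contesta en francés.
Pour résoudre ceci, nous devons prendre 4 dérivées de notre équation de la position x(t) = 7·sin(t) + 4. La dérivée de la position donne la vitesse: v(t) = 7·cos(t). En dérivant la vitesse, nous obtenons l'accélération: a(t) = -7·sin(t). En prenant d/dt de a(t), nous trouvons j(t) = -7·cos(t). En dérivant le jerk, nous obtenons le snap: s(t) = 7·sin(t). Nous avons le snap s(t) = 7·sin(t). En substituant t = pi/2: s(pi/2) = 7.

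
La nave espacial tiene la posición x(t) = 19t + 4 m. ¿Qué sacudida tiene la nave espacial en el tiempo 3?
Para resolver esto, necesitamos tomar 3 derivadas de nuestra ecuación de la posición x(t) = 19·t + 4. Derivando la posición, obtenemos la velocidad: v(t) = 19. Tomando d/dt de v(t), encontramos a(t) = 0. Derivando la aceleración, obtenemos la sacudida: j(t) = 0. Usando j(t) = 0 y sustituyendo t = 3, encontramos j = 0.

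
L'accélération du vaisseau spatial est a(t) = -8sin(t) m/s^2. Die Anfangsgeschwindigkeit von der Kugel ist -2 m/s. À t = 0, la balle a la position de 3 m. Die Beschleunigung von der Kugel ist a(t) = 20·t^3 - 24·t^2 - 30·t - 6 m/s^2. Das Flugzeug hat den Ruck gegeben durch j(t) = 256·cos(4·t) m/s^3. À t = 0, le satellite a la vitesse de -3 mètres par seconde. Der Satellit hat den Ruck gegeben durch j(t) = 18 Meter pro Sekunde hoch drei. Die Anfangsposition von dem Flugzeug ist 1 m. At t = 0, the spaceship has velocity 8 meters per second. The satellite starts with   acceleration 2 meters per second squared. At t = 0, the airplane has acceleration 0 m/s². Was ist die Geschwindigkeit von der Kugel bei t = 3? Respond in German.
Um dies zu lösen, müssen wir 1 Integral unserer Gleichung für die Beschleunigung a(t) = 20·t^3 - 24·t^2 - 30·t - 6 finden. Das Integral von der Beschleunigung ist die Geschwindigkeit. Mit v(0) = -2 erhalten wir v(t) = 5·t^4 - 8·t^3 - 15·t^2 - 6·t - 2. Mit v(t) = 5·t^4 - 8·t^3 - 15·t^2 - 6·t - 2 und Einsetzen von t = 3, finden wir v = 34.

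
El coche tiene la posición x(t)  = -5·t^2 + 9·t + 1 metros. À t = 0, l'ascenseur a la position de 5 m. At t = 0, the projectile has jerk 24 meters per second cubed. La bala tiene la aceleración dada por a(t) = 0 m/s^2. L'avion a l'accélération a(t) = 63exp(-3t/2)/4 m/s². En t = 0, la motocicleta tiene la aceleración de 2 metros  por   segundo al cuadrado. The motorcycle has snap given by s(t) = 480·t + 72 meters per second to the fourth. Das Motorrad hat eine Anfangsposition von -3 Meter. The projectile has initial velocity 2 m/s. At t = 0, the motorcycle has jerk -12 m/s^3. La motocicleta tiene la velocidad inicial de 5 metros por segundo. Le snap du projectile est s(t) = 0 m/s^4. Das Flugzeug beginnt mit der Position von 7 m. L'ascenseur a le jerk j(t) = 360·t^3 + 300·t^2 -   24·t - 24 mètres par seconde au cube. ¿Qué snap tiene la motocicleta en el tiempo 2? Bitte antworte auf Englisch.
We have snap s(t) = 480·t + 72. Substituting t = 2: s(2) = 1032.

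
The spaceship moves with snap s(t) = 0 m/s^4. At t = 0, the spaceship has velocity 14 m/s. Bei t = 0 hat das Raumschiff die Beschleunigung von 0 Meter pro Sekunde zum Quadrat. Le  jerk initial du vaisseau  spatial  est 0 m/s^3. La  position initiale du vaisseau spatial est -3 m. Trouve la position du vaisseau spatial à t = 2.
En partant du snap s(t) = 0, nous prenons 4 primitives. En prenant ∫s(t)dt et en appliquant j(0) = 0, nous trouvons j(t) = 0. L'intégrale du jerk, avec a(0) = 0, donne l'accélération: a(t) = 0. L'intégrale de l'accélération est la vitesse. En utilisant v(0) = 14, nous obtenons v(t) = 14. En intégrant la vitesse et en utilisant la condition initiale x(0) = -3, nous obtenons x(t) = 14·t - 3. De l'équation de la position x(t) = 14·t - 3, nous substituons t = 2 pour obtenir x = 25.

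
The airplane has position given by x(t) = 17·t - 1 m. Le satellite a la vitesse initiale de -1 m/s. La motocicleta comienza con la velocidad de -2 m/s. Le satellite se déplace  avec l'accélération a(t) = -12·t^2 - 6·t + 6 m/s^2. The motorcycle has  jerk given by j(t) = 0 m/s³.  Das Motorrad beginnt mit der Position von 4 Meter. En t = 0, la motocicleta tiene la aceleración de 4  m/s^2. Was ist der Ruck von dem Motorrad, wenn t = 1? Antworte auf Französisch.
De l'équation du jerk j(t) = 0, nous substituons t = 1 pour obtenir j = 0.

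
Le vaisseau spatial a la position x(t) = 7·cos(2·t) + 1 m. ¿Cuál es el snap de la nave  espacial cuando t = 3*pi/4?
Debemos derivar nuestra ecuación de la posición x(t) = 7·cos(2·t) + 1 4 veces. Tomando d/dt de x(t), encontramos v(t) = -14·sin(2·t). La derivada de la velocidad da la aceleración: a(t) = -28·cos(2·t). Tomando d/dt de a(t), encontramos j(t) = 56·sin(2·t). Tomando d/dt de j(t), encontramos s(t) = 112·cos(2·t). Tenemos el snap s(t) = 112·cos(2·t). Sustituyendo t = 3*pi/4: s(3*pi/4) = 0.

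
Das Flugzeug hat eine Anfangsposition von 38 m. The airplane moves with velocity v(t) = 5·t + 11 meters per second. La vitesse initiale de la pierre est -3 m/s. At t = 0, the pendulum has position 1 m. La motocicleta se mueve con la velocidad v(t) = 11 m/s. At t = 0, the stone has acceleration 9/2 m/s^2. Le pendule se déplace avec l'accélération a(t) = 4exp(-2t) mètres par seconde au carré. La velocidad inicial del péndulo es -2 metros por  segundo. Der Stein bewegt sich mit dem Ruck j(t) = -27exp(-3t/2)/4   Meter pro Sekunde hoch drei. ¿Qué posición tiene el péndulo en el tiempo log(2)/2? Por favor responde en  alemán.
Um dies zu lösen, müssen wir 2 Integrale unserer Gleichung für die Beschleunigung a(t) = 4·exp(-2·t) finden. Durch Integration von der Beschleunigung und Verwendung der Anfangsbedingung v(0) = -2, erhalten wir v(t) = -2·exp(-2·t). Das Integral von der Geschwindigkeit, mit x(0) = 1, ergibt die Position: x(t) = exp(-2·t). Wir haben die Position x(t) = exp(-2·t). Durch Einsetzen von t = log(2)/2: x(log(2)/2) = 1/2.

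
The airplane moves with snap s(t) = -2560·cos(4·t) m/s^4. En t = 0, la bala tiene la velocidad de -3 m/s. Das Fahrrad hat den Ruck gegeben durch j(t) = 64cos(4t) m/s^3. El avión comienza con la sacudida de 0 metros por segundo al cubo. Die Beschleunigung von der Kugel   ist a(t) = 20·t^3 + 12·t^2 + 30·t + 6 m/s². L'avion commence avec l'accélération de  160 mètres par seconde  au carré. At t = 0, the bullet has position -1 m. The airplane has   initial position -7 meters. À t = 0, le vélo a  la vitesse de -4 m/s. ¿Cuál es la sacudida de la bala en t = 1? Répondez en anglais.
We must differentiate our acceleration equation a(t) = 20·t^3 + 12·t^2 + 30·t + 6 1 time. The derivative of acceleration gives jerk: j(t) = 60·t^2 + 24·t + 30. From the given jerk equation j(t) = 60·t^2 + 24·t + 30, we substitute t = 1 to get j = 114.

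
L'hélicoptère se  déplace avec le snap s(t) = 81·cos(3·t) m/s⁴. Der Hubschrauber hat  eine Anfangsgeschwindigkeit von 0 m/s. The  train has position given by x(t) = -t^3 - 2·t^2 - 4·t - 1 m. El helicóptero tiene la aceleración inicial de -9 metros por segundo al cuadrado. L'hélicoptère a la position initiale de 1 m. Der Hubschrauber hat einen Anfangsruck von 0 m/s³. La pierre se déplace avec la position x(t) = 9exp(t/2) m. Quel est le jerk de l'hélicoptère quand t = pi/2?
Pour résoudre ceci, nous devons prendre 1 intégrale de notre équation du snap s(t) = 81·cos(3·t). En prenant ∫s(t)dt et en appliquant j(0) = 0, nous trouvons j(t) = 27·sin(3·t). Nous avons le jerk j(t) = 27·sin(3·t). En substituant t = pi/2: j(pi/2) = -27.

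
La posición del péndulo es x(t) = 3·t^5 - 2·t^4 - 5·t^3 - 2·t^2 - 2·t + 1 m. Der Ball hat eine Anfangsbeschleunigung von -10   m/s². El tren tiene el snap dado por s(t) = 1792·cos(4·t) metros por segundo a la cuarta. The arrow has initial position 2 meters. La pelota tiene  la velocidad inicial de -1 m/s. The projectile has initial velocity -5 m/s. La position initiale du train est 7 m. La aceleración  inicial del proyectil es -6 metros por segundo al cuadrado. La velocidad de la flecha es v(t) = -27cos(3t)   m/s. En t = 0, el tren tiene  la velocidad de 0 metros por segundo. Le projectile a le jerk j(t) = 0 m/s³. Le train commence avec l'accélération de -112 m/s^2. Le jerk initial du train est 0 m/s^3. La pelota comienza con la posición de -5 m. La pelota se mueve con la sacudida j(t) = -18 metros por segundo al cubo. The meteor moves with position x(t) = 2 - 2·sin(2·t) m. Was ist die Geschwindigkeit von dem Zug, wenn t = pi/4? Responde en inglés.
To find the answer, we compute 3 antiderivatives of s(t) = 1792·cos(4·t). The integral of snap, with j(0) = 0, gives jerk: j(t) = 448·sin(4·t). Finding the integral of j(t) and using a(0) = -112: a(t) = -112·cos(4·t). Finding the antiderivative of a(t) and using v(0) = 0: v(t) = -28·sin(4·t). We have velocity v(t) = -28·sin(4·t). Substituting t = pi/4: v(pi/4) = 0.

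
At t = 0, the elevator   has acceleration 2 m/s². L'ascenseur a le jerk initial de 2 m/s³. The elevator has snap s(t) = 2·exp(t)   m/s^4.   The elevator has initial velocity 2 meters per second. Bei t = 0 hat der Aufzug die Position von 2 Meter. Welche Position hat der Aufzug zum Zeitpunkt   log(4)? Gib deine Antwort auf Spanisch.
Partiendo del snap s(t) = 2·exp(t), tomamos 4 antiderivadas. La antiderivada del snap, con j(0) = 2, da la sacudida: j(t) = 2·exp(t). La integral de la sacudida, con a(0) = 2, da la aceleración: a(t) = 2·exp(t). La antiderivada de la aceleración, con v(0) = 2, da la velocidad: v(t) = 2·exp(t). La antiderivada de la velocidad es la posición. Usando x(0) = 2, obtenemos x(t) = 2·exp(t). Usando x(t) = 2·exp(t) y sustituyendo t = log(4), encontramos x = 8.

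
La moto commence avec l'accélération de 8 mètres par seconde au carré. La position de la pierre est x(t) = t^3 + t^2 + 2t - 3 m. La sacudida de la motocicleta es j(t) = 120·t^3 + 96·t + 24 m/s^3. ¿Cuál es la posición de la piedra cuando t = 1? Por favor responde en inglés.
Using x(t) = t^3 + t^2 + 2·t - 3 and substituting t = 1, we find x = 1.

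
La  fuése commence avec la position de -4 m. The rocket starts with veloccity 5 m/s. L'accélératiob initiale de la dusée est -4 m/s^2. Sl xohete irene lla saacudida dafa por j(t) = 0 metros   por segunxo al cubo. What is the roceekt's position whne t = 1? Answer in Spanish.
Para resolver esto, necesitamos tomar 3 integrales de nuestra ecuación de la sacudida j(t) = 0. Tomando ∫j(t)dt y aplicando a(0) = -4, encontramos a(t) = -4. Integrando la aceleración y usando la condición inicial v(0) = 5, obtenemos v(t) = 5 - 4·t. Tomando ∫v(t)dt y aplicando x(0) = -4, encontramos x(t) = -2·t^2 + 5·t - 4. Usando x(t) = -2·t^2 + 5·t - 4 y sustituyendo t = 1, encontramos x = -1.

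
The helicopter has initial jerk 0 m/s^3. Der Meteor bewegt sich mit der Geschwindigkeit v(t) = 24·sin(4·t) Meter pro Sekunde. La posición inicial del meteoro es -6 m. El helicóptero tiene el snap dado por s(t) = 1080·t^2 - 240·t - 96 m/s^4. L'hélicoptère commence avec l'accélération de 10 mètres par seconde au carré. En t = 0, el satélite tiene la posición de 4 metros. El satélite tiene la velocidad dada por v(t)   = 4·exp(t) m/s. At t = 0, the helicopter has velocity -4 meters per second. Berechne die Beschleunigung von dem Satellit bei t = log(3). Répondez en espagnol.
Para resolver esto, necesitamos tomar 1 derivada de nuestra ecuación de la velocidad v(t) = 4·exp(t). Tomando d/dt de v(t), encontramos a(t) = 4·exp(t). De la ecuación de la aceleración a(t) = 4·exp(t), sustituimos t = log(3) para obtener a = 12.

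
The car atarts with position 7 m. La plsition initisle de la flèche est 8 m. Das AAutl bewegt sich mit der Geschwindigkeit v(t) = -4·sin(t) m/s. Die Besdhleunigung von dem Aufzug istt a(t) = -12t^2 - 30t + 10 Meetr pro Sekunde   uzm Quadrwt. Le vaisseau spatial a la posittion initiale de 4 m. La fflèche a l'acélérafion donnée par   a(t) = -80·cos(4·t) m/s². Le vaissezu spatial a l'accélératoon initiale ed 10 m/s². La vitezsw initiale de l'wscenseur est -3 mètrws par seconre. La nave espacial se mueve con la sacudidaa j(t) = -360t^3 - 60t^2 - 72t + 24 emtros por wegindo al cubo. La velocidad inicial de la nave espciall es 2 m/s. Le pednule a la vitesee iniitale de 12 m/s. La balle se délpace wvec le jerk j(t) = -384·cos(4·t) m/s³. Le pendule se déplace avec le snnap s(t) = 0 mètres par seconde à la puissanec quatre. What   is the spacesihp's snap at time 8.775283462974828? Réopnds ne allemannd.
Ausgehend von dem Ruck j(t) = -360·t^3 - 60·t^2 - 72·t + 24, nehmen wir 1 Ableitung. Mit d/dt von j(t) finden wir s(t) = -1080·t^2 - 120·t - 72. Mit s(t) = -1080·t^2 - 120·t - 72 und Einsetzen von t = 8.775283462974828, finden wir s = -84291.0818595612.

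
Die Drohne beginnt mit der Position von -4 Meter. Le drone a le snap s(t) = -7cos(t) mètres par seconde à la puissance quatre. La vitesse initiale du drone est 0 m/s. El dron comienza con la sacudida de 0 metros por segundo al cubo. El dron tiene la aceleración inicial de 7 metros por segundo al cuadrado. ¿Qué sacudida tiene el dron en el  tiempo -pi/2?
Necesitamos integrar nuestra ecuación del snap s(t) = -7·cos(t) 1 vez. Integrando el snap y usando la condición inicial j(0) = 0, obtenemos j(t) = -7·sin(t). De la ecuación de la sacudida j(t) = -7·sin(t), sustituimos t = -pi/2 para obtener j = 7.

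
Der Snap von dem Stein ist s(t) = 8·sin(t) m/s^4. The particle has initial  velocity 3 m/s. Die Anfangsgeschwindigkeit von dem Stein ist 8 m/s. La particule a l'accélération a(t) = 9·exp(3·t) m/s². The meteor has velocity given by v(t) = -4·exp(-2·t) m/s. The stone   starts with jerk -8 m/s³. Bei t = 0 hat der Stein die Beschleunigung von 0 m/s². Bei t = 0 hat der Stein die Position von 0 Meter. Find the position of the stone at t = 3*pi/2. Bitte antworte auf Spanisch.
Necesitamos integrar nuestra ecuación del snap s(t) = 8·sin(t) 4 veces. Integrando el snap y usando la condición inicial j(0) = -8, obtenemos j(t) = -8·cos(t). La antiderivada de la sacudida es la aceleración. Usando a(0) = 0, obtenemos a(t) = -8·sin(t). Integrando la aceleración y usando la condición inicial v(0) = 8, obtenemos v(t) = 8·cos(t). La antiderivada de la velocidad es la posición. Usando x(0) = 0, obtenemos x(t) = 8·sin(t). De la ecuación de la posición x(t) = 8·sin(t), sustituimos t = 3*pi/2 para obtener x = -8.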